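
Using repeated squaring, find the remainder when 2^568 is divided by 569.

1

2^1 ≡ 2 (mod 569)
2^2 ≡ 2^2 = 4 ≡ 4 (mod 569)
2^4 ≡ 4^2 = 16 ≡ 16 (mod 569)
2^8 ≡ 16^2 = 256 ≡ 256 (mod 569)
2^16 ≡ 256^2 = 65536 ≡ 101 (mod 569)
2^32 ≡ 101^2 = 10201 ≡ 528 (mod 569)
2^64 ≡ 528^2 = 278784 ≡ 543 (mod 569)
2^128 ≡ 543^2 = 294849 ≡ 107 (mod 569)
2^256 ≡ 107^2 = 11449 ≡ 69 (mod 569)
2^512 ≡ 69^2 = 4761 ≡ 209 (mod 569)
568 = 512 + 32 + 16 + 8 in binary powers of 2.
So 2^568 ≡ 209 · 528 · 101 · 256 ≡ 1 (mod 569).
Since the result is 1, base 2 gives no evidence that 569 is composite.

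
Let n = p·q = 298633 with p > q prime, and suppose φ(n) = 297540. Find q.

523

φ(n) = (p−1)(q−1) = n − (p+q) + 1, so p + q = 298633 − 297540 + 1 = 1094.
p and q are the roots of t² − 1094t + 298633 = 0.
Discriminant: 1094² − 4·298633 = 1196836 − 1194532 = 2304; √2304 = 48.
q = (1094 − 48)/2 = 523, p = (1094 + 48)/2 = 571.
Check: 523 · 571 = 298633.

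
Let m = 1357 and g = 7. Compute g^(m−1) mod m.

163

7^1 ≡ 7 (mod 1357)
7^2 ≡ 7^2 = 49 ≡ 49 (mod 1357)
7^4 ≡ 49^2 = 2401 ≡ 1044 (mod 1357)
7^8 ≡ 1044^2 = 1089936 ≡ 265 (mod 1357)
7^16 ≡ 265^2 = 70225 ≡ 1018 (mod 1357)
7^32 ≡ 1018^2 = 1036324 ≡ 933 (mod 1357)
7^64 ≡ 933^2 = 870489 ≡ 652 (mod 1357)
7^128 ≡ 652^2 = 425104 ≡ 363 (mod 1357)
7^256 ≡ 363^2 = 131769 ≡ 140 (mod 1357)
7^512 ≡ 140^2 = 19600 ≡ 602 (mod 1357)
7^1024 ≡ 602^2 = 362404 ≡ 85 (mod 1357)
1356 = 1024 + 256 + 64 + 8 + 4 in binary powers of 2.
So 7^1356 ≡ 85 · 140 · 652 · 265 · 1044 ≡ 163 (mod 1357).
Since 163 ≠ 1, base 7 is a Fermat witness: 1357 is composite.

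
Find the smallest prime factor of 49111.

67

49111 is odd.
Digit sum 16, not divisible by 3.
Ends in 1: not divisible by 5.
7: 49111 = 7·7015 + 6
11: 49111 = 11·4464 + 7
13: 49111 = 13·3777 + 10
17: 49111 = 17·2888 + 15
19: 49111 = 19·2584 + 15
23: 49111 = 23·2135 + 6
29: 49111 = 29·1693 + 14
31: 49111 = 31·1584 + 7
37: 49111 = 37·1327 + 12
41: 49111 = 41·1197 + 34
43: 49111 = 43·1142 + 5
47: 49111 = 47·1044 + 43
53: 49111 = 53·926 + 33
59: 49111 = 59·832 + 23
61: 49111 = 61·805 + 6
67: 49111 = 67·733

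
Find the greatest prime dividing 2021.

2021 = 43 · 47
47 is prime.
So 2021 = 43 · 47; the largest prime factor is 47.

47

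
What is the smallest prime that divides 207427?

207427 is odd.
Digit sum 22, not divisible by 3.
Ends in 7: not divisible by 5.
7: 207427 = 7·29632 + 3
11: 207427 = 11·18857

11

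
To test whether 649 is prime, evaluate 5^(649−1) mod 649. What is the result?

4

5^1 ≡ 5 (mod 649)
5^2 ≡ 5^2 = 25 ≡ 25 (mod 649)
5^4 ≡ 25^2 = 625 ≡ 625 (mod 649)
5^8 ≡ 625^2 = 390625 ≡ 576 (mod 649)
5^16 ≡ 576^2 = 331776 ≡ 137 (mod 649)
5^32 ≡ 137^2 = 18769 ≡ 597 (mod 649)
5^64 ≡ 597^2 = 356409 ≡ 108 (mod 649)
5^128 ≡ 108^2 = 11664 ≡ 631 (mod 649)
5^256 ≡ 631^2 = 398161 ≡ 324 (mod 649)
5^512 ≡ 324^2 = 104976 ≡ 487 (mod 649)
648 = 512 + 128 + 8 in binary powers of 2.
So 5^648 ≡ 487 · 631 · 576 ≡ 4 (mod 649).
Since 4 ≠ 1, base 5 is a Fermat witness: 649 is composite.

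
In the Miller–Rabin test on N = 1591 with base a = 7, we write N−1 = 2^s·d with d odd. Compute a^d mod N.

343

1591 − 1 = 1590 = 2^1 · 795, so d = 795.
7^1 ≡ 7 (mod 1591)
7^2 ≡ 7^2 = 49 ≡ 49 (mod 1591)
7^4 ≡ 49^2 = 2401 ≡ 810 (mod 1591)
7^8 ≡ 810^2 = 656100 ≡ 608 (mod 1591)
7^16 ≡ 608^2 = 369664 ≡ 552 (mod 1591)
7^32 ≡ 552^2 = 304704 ≡ 823 (mod 1591)
7^64 ≡ 823^2 = 677329 ≡ 1154 (mod 1591)
7^128 ≡ 1154^2 = 1331716 ≡ 49 (mod 1591)
7^256 ≡ 49^2 = 2401 ≡ 810 (mod 1591)
7^512 ≡ 810^2 = 656100 ≡ 608 (mod 1591)
795 = 512 + 256 + 16 + 8 + 2 + 1 in binary powers of 2.
So 7^795 ≡ 608 · 810 · 552 · 608 · 49 · 7 ≡ 343 (mod 1591).
Squaring chain: 343; never reaches −1, so base 7 is a Miller–Rabin witness that 1591 is composite.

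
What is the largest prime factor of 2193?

2193 = 3 · 731
731 = 17 · 43
43 is prime.
So 2193 = 3 · 17 · 43; the largest prime factor is 43.

43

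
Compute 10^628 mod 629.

565

10^1 ≡ 10 (mod 629)
10^2 ≡ 10^2 = 100 ≡ 100 (mod 629)
10^4 ≡ 100^2 = 10000 ≡ 565 (mod 629)
10^8 ≡ 565^2 = 319225 ≡ 322 (mod 629)
10^16 ≡ 322^2 = 103684 ≡ 528 (mod 629)
10^32 ≡ 528^2 = 278784 ≡ 137 (mod 629)
10^64 ≡ 137^2 = 18769 ≡ 528 (mod 629)
10^128 ≡ 528^2 = 278784 ≡ 137 (mod 629)
10^256 ≡ 137^2 = 18769 ≡ 528 (mod 629)
10^512 ≡ 528^2 = 278784 ≡ 137 (mod 629)
628 = 512 + 64 + 32 + 16 + 4 in binary powers of 2.
So 10^628 ≡ 137 · 528 · 137 · 528 · 565 ≡ 565 (mod 629).
Since 565 ≠ 1, base 10 is a Fermat witness: 629 is composite.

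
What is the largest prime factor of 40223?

73

40223 = 19 · 2117
2117 = 29 · 73
73 is prime.
So 40223 = 19 · 29 · 73; the largest prime factor is 73.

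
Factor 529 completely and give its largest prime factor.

23

529 = 23 · 23
23 = 23 · 1
So 529 = 23^2; the largest prime factor is 23.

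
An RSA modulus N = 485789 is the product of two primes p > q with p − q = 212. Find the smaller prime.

Since p = q + 212, we have 485789 = q(q + 212), so q² + 212q − 485789 = 0.
Discriminant: 212² + 4·485789 = 44944 + 1943156 = 1988100; √1988100 = 1410.
q = (−212 + 1410)/2 = 599, and p = q + 212 = 811.
Check: 599 · 811 = 485789.

599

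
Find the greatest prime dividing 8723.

61

8723 = 11 · 793
793 = 13 · 61
61 is prime.
So 8723 = 11 · 13 · 61; the largest prime factor is 61.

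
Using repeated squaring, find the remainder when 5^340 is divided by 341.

67

5^1 ≡ 5 (mod 341)
5^2 ≡ 5^2 = 25 ≡ 25 (mod 341)
5^4 ≡ 25^2 = 625 ≡ 284 (mod 341)
5^8 ≡ 284^2 = 80656 ≡ 180 (mod 341)
5^16 ≡ 180^2 = 32400 ≡ 5 (mod 341)
5^32 ≡ 5^2 = 25 ≡ 25 (mod 341)
5^64 ≡ 25^2 = 625 ≡ 284 (mod 341)
5^128 ≡ 284^2 = 80656 ≡ 180 (mod 341)
5^256 ≡ 180^2 = 32400 ≡ 5 (mod 341)
340 = 256 + 64 + 16 + 4 in binary powers of 2.
So 5^340 ≡ 5 · 284 · 5 · 284 ≡ 67 (mod 341).
Since 67 ≠ 1, base 5 is a Fermat witness: 341 is composite.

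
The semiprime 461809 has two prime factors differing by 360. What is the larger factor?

883

Since p = q + 360, we have 461809 = q(q + 360), so q² + 360q − 461809 = 0.
Discriminant: 360² + 4·461809 = 129600 + 1847236 = 1976836; √1976836 = 1406.
q = (−360 + 1406)/2 = 523, and p = q + 360 = 883.
Check: 523 · 883 = 461809.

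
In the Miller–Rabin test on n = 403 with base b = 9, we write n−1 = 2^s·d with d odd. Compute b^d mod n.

287

403 − 1 = 402 = 2^1 · 201, so d = 201.
9^1 ≡ 9 (mod 403)
9^2 ≡ 9^2 = 81 ≡ 81 (mod 403)
9^4 ≡ 81^2 = 6561 ≡ 113 (mod 403)
9^8 ≡ 113^2 = 12769 ≡ 276 (mod 403)
9^16 ≡ 276^2 = 76176 ≡ 9 (mod 403)
9^32 ≡ 9^2 = 81 ≡ 81 (mod 403)
9^64 ≡ 81^2 = 6561 ≡ 113 (mod 403)
9^128 ≡ 113^2 = 12769 ≡ 276 (mod 403)
201 = 128 + 64 + 8 + 1 in binary powers of 2.
So 9^201 ≡ 276 · 113 · 276 · 9 ≡ 287 (mod 403).
Squaring chain: 287; never reaches −1, so base 9 is a Miller–Rabin witness that 403 is composite.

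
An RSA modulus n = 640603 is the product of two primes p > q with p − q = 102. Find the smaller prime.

Since p = q + 102, we have 640603 = q(q + 102), so q² + 102q − 640603 = 0.
Discriminant: 102² + 4·640603 = 10404 + 2562412 = 2572816; √2572816 = 1604.
q = (−102 + 1604)/2 = 751, and p = q + 102 = 853.
Check: 751 · 853 = 640603.

751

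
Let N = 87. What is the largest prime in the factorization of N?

87 = 3 · 29
29 is prime.
So 87 = 3 · 29; the largest prime factor is 29.

29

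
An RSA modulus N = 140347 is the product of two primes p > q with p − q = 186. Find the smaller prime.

Since p = q + 186, we have 140347 = q(q + 186), so q² + 186q − 140347 = 0.
Discriminant: 186² + 4·140347 = 34596 + 561388 = 595984; √595984 = 772.
q = (−186 + 772)/2 = 293, and p = q + 186 = 479.
Check: 293 · 479 = 140347.

293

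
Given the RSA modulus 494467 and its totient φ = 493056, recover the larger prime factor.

φ(n) = (p−1)(q−1) = n − (p+q) + 1, so p + q = 494467 − 493056 + 1 = 1412.
p and q are the roots of t² − 1412t + 494467 = 0.
Discriminant: 1412² − 4·494467 = 1993744 − 1977868 = 15876; √15876 = 126.
q = (1412 − 126)/2 = 643, p = (1412 + 126)/2 = 769.
Check: 643 · 769 = 494467.

769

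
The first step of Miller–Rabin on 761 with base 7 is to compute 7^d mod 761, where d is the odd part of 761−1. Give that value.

135

761 − 1 = 760 = 2^3 · 95, so d = 95.
7^1 ≡ 7 (mod 761)
7^2 ≡ 7^2 = 49 ≡ 49 (mod 761)
7^4 ≡ 49^2 = 2401 ≡ 118 (mod 761)
7^8 ≡ 118^2 = 13924 ≡ 226 (mod 761)
7^16 ≡ 226^2 = 51076 ≡ 89 (mod 761)
7^32 ≡ 89^2 = 7921 ≡ 311 (mod 761)
7^64 ≡ 311^2 = 96721 ≡ 74 (mod 761)
95 = 64 + 16 + 8 + 4 + 2 + 1 in binary powers of 2.
So 7^95 ≡ 74 · 89 · 226 · 118 · 49 · 7 ≡ 135 (mod 761).
Squaring chain: 135 → 722 → 760; reaches −1, so base 7 does not prove 761 composite.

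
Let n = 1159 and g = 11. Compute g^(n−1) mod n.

11^1 ≡ 11 (mod 1159)
11^2 ≡ 11^2 = 121 ≡ 121 (mod 1159)
11^4 ≡ 121^2 = 14641 ≡ 733 (mod 1159)
11^8 ≡ 733^2 = 537289 ≡ 672 (mod 1159)
11^16 ≡ 672^2 = 451584 ≡ 733 (mod 1159)
11^32 ≡ 733^2 = 537289 ≡ 672 (mod 1159)
11^64 ≡ 672^2 = 451584 ≡ 733 (mod 1159)
11^128 ≡ 733^2 = 537289 ≡ 672 (mod 1159)
11^256 ≡ 672^2 = 451584 ≡ 733 (mod 1159)
11^512 ≡ 733^2 = 537289 ≡ 672 (mod 1159)
11^1024 ≡ 672^2 = 451584 ≡ 733 (mod 1159)
1158 = 1024 + 128 + 4 + 2 in binary powers of 2.
So 11^1158 ≡ 733 · 672 · 733 · 121 ≡ 609 (mod 1159).
Since 609 ≠ 1, base 11 is a Fermat witness: 1159 is composite.

609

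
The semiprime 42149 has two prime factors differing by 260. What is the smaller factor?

113

Since p = q + 260, we have 42149 = q(q + 260), so q² + 260q − 42149 = 0.
Discriminant: 260² + 4·42149 = 67600 + 168596 = 236196; √236196 = 486.
q = (−260 + 486)/2 = 113, and p = q + 260 = 373.
Check: 113 · 373 = 42149.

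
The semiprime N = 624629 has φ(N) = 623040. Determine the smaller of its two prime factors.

709

φ(n) = (p−1)(q−1) = n − (p+q) + 1, so p + q = 624629 − 623040 + 1 = 1590.
p and q are the roots of t² − 1590t + 624629 = 0.
Discriminant: 1590² − 4·624629 = 2528100 − 2498516 = 29584; √29584 = 172.
q = (1590 − 172)/2 = 709, p = (1590 + 172)/2 = 881.
Check: 709 · 881 = 624629.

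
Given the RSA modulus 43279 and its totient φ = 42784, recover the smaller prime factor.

φ(n) = (p−1)(q−1) = n − (p+q) + 1, so p + q = 43279 − 42784 + 1 = 496.
p and q are the roots of t² − 496t + 43279 = 0.
Discriminant: 496² − 4·43279 = 246016 − 173116 = 72900; √72900 = 270.
q = (496 − 270)/2 = 113, p = (496 + 270)/2 = 383.
Check: 113 · 383 = 43279.

113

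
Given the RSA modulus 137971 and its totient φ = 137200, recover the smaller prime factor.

φ(n) = (p−1)(q−1) = n − (p+q) + 1, so p + q = 137971 − 137200 + 1 = 772.
p and q are the roots of t² − 772t + 137971 = 0.
Discriminant: 772² − 4·137971 = 595984 − 551884 = 44100; √44100 = 210.
q = (772 − 210)/2 = 281, p = (772 + 210)/2 = 491.
Check: 281 · 491 = 137971.

281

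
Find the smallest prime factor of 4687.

43

4687 is odd.
Digit sum 25, not divisible by 3.
Ends in 7: not divisible by 5.
7: 4687 = 7·669 + 4
11: 4687 = 11·426 + 1
13: 4687 = 13·360 + 7
17: 4687 = 17·275 + 12
19: 4687 = 19·246 + 13
23: 4687 = 23·203 + 18
29: 4687 = 29·161 + 18
31: 4687 = 31·151 + 6
37: 4687 = 37·126 + 25
41: 4687 = 41·114 + 13
43: 4687 = 43·109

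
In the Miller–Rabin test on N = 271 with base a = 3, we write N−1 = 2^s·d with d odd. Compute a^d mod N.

270

271 − 1 = 270 = 2^1 · 135, so d = 135.
3^1 ≡ 3 (mod 271)
3^2 ≡ 3^2 = 9 ≡ 9 (mod 271)
3^4 ≡ 9^2 = 81 ≡ 81 (mod 271)
3^8 ≡ 81^2 = 6561 ≡ 57 (mod 271)
3^16 ≡ 57^2 = 3249 ≡ 268 (mod 271)
3^32 ≡ 268^2 = 71824 ≡ 9 (mod 271)
3^64 ≡ 9^2 = 81 ≡ 81 (mod 271)
3^128 ≡ 81^2 = 6561 ≡ 57 (mod 271)
135 = 128 + 4 + 2 + 1 in binary powers of 2.
So 3^135 ≡ 57 · 81 · 9 · 3 ≡ 270 (mod 271).
Since 3^d ≡ 270 (mod 271), base 3 does not prove 271 composite.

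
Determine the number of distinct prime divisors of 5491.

5491 = 17^2 · 19
5491 = 17^2 · 19, which has 2 distinct prime factors.

2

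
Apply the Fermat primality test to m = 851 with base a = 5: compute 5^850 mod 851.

5^1 ≡ 5 (mod 851)
5^2 ≡ 5^2 = 25 ≡ 25 (mod 851)
5^4 ≡ 25^2 = 625 ≡ 625 (mod 851)
5^8 ≡ 625^2 = 390625 ≡ 16 (mod 851)
5^16 ≡ 16^2 = 256 ≡ 256 (mod 851)
5^32 ≡ 256^2 = 65536 ≡ 9 (mod 851)
5^64 ≡ 9^2 = 81 ≡ 81 (mod 851)
5^128 ≡ 81^2 = 6561 ≡ 604 (mod 851)
5^256 ≡ 604^2 = 364816 ≡ 588 (mod 851)
5^512 ≡ 588^2 = 345744 ≡ 238 (mod 851)
850 = 512 + 256 + 64 + 16 + 2 in binary powers of 2.
So 5^850 ≡ 238 · 588 · 81 · 256 · 25 ≡ 818 (mod 851).
Since 818 ≠ 1, base 5 is a Fermat witness: 851 is composite.

818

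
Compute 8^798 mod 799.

4

8^1 ≡ 8 (mod 799)
8^2 ≡ 8^2 = 64 ≡ 64 (mod 799)
8^4 ≡ 64^2 = 4096 ≡ 101 (mod 799)
8^8 ≡ 101^2 = 10201 ≡ 613 (mod 799)
8^16 ≡ 613^2 = 375769 ≡ 239 (mod 799)
8^32 ≡ 239^2 = 57121 ≡ 392 (mod 799)
8^64 ≡ 392^2 = 153664 ≡ 256 (mod 799)
8^128 ≡ 256^2 = 65536 ≡ 18 (mod 799)
8^256 ≡ 18^2 = 324 ≡ 324 (mod 799)
8^512 ≡ 324^2 = 104976 ≡ 307 (mod 799)
798 = 512 + 256 + 16 + 8 + 4 + 2 in binary powers of 2.
So 8^798 ≡ 307 · 324 · 239 · 613 · 101 · 64 ≡ 4 (mod 799).
Since 4 ≠ 1, base 8 is a Fermat witness: 799 is composite.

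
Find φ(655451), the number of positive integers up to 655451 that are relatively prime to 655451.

Factor: 655451 = 53 · 83 · 149.
φ(655451) = (53−1) · (83−1) · (149−1) = 52 · 82 · 148 = 631072.

631072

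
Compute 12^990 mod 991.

1

12^1 ≡ 12 (mod 991)
12^2 ≡ 12^2 = 144 ≡ 144 (mod 991)
12^4 ≡ 144^2 = 20736 ≡ 916 (mod 991)
12^8 ≡ 916^2 = 839056 ≡ 670 (mod 991)
12^16 ≡ 670^2 = 448900 ≡ 968 (mod 991)
12^32 ≡ 968^2 = 937024 ≡ 529 (mod 991)
12^64 ≡ 529^2 = 279841 ≡ 379 (mod 991)
12^128 ≡ 379^2 = 143641 ≡ 937 (mod 991)
12^256 ≡ 937^2 = 877969 ≡ 934 (mod 991)
12^512 ≡ 934^2 = 872356 ≡ 276 (mod 991)
990 = 512 + 256 + 128 + 64 + 16 + 8 + 4 + 2 in binary powers of 2.
So 12^990 ≡ 276 · 934 · 937 · 379 · 968 · 670 · 916 · 144 ≡ 1 (mod 991).
Since the result is 1, base 12 gives no evidence that 991 is composite.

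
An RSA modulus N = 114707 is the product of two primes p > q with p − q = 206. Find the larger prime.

Since p = q + 206, we have 114707 = q(q + 206), so q² + 206q − 114707 = 0.
Discriminant: 206² + 4·114707 = 42436 + 458828 = 501264; √501264 = 708.
q = (−206 + 708)/2 = 251, and p = q + 206 = 457.
Check: 251 · 457 = 114707.

457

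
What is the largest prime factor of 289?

289 = 17 · 17
17 = 17 · 1
So 289 = 17^2; the largest prime factor is 17.

17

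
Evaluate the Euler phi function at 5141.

4992

Factor: 5141 = 53 · 97.
φ(5141) = (53−1) · (97−1) = 52 · 96 = 4992.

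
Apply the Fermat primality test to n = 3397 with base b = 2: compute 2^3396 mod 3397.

2^1 ≡ 2 (mod 3397)
2^2 ≡ 2^2 = 4 ≡ 4 (mod 3397)
2^4 ≡ 4^2 = 16 ≡ 16 (mod 3397)
2^8 ≡ 16^2 = 256 ≡ 256 (mod 3397)
2^16 ≡ 256^2 = 65536 ≡ 993 (mod 3397)
2^32 ≡ 993^2 = 986049 ≡ 919 (mod 3397)
2^64 ≡ 919^2 = 844561 ≡ 2105 (mod 3397)
2^128 ≡ 2105^2 = 4431025 ≡ 1337 (mod 3397)
2^256 ≡ 1337^2 = 1787569 ≡ 747 (mod 3397)
2^512 ≡ 747^2 = 558009 ≡ 901 (mod 3397)
2^1024 ≡ 901^2 = 811801 ≡ 3315 (mod 3397)
2^2048 ≡ 3315^2 = 10989225 ≡ 3327 (mod 3397)
3396 = 2048 + 1024 + 256 + 64 + 4 in binary powers of 2.
So 2^3396 ≡ 3327 · 3315 · 747 · 2105 · 16 ≡ 2062 (mod 3397).
Since 2062 ≠ 1, base 2 is a Fermat witness: 3397 is composite.

2062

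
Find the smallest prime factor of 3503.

3503 is odd.
Digit sum 11, not divisible by 3.
Ends in 3: not divisible by 5.
7: 3503 = 7·500 + 3
11: 3503 = 11·318 + 5
13: 3503 = 13·269 + 6
17: 3503 = 17·206 + 1
19: 3503 = 19·184 + 7
23: 3503 = 23·152 + 7
29: 3503 = 29·120 + 23
31: 3503 = 31·113

31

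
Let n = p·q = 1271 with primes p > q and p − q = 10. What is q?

31

Since p = q + 10, we have 1271 = q(q + 10), so q² + 10q − 1271 = 0.
Discriminant: 10² + 4·1271 = 100 + 5084 = 5184; √5184 = 72.
q = (−10 + 72)/2 = 31, and p = q + 10 = 41.
Check: 31 · 41 = 1271.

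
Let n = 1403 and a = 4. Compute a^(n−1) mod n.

4^1 ≡ 4 (mod 1403)
4^2 ≡ 4^2 = 16 ≡ 16 (mod 1403)
4^4 ≡ 16^2 = 256 ≡ 256 (mod 1403)
4^8 ≡ 256^2 = 65536 ≡ 998 (mod 1403)
4^16 ≡ 998^2 = 996004 ≡ 1277 (mod 1403)
4^32 ≡ 1277^2 = 1630729 ≡ 443 (mod 1403)
4^64 ≡ 443^2 = 196249 ≡ 1232 (mod 1403)
4^128 ≡ 1232^2 = 1517824 ≡ 1181 (mod 1403)
4^256 ≡ 1181^2 = 1394761 ≡ 179 (mod 1403)
4^512 ≡ 179^2 = 32041 ≡ 1175 (mod 1403)
4^1024 ≡ 1175^2 = 1380625 ≡ 73 (mod 1403)
1402 = 1024 + 256 + 64 + 32 + 16 + 8 + 2 in binary powers of 2.
So 4^1402 ≡ 73 · 179 · 1232 · 443 · 1277 · 998 · 16 ≡ 1001 (mod 1403).
Since 1001 ≠ 1, base 4 is a Fermat witness: 1403 is composite.

1001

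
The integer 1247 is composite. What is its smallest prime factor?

1247 is odd.
Digit sum 14, not divisible by 3.
Ends in 7: not divisible by 5.
7: 1247 = 7·178 + 1
11: 1247 = 11·113 + 4
13: 1247 = 13·95 + 12
17: 1247 = 17·73 + 6
19: 1247 = 19·65 + 12
23: 1247 = 23·54 + 5
29: 1247 = 29·43

29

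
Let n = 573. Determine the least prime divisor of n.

3

573 is odd.
Digit sum 15, divisible by 3.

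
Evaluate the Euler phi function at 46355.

36288

Factor: 46355 = 5 · 73 · 127.
φ(46355) = (5−1) · (73−1) · (127−1) = 4 · 72 · 126 = 36288.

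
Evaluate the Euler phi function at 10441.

Factor: 10441 = 53 · 197.
φ(10441) = (53−1) · (197−1) = 52 · 196 = 10192.

10192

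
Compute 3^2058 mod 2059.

289

3^1 ≡ 3 (mod 2059)
3^2 ≡ 3^2 = 9 ≡ 9 (mod 2059)
3^4 ≡ 9^2 = 81 ≡ 81 (mod 2059)
3^8 ≡ 81^2 = 6561 ≡ 384 (mod 2059)
3^16 ≡ 384^2 = 147456 ≡ 1267 (mod 2059)
3^32 ≡ 1267^2 = 1605289 ≡ 1328 (mod 2059)
3^64 ≡ 1328^2 = 1763584 ≡ 1080 (mod 2059)
3^128 ≡ 1080^2 = 1166400 ≡ 1006 (mod 2059)
3^256 ≡ 1006^2 = 1012036 ≡ 1067 (mod 2059)
3^512 ≡ 1067^2 = 1138489 ≡ 1921 (mod 2059)
3^1024 ≡ 1921^2 = 3690241 ≡ 513 (mod 2059)
3^2048 ≡ 513^2 = 263169 ≡ 1676 (mod 2059)
2058 = 2048 + 8 + 2 in binary powers of 2.
So 3^2058 ≡ 1676 · 384 · 9 ≡ 289 (mod 2059).
Since 289 ≠ 1, base 3 is a Fermat witness: 2059 is composite.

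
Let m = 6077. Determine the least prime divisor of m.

59

6077 is odd.
Digit sum 20, not divisible by 3.
Ends in 7: not divisible by 5.
7: 6077 = 7·868 + 1
11: 6077 = 11·552 + 5
13: 6077 = 13·467 + 6
17: 6077 = 17·357 + 8
19: 6077 = 19·319 + 16
23: 6077 = 23·264 + 5
29: 6077 = 29·209 + 16
31: 6077 = 31·196 + 1
37: 6077 = 37·164 + 9
41: 6077 = 41·148 + 9
43: 6077 = 43·141 + 14
47: 6077 = 47·129 + 14
53: 6077 = 53·114 + 35
59: 6077 = 59·103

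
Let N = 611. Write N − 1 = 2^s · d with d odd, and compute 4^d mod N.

611 − 1 = 610 = 2^1 · 305, so d = 305.
4^1 ≡ 4 (mod 611)
4^2 ≡ 4^2 = 16 ≡ 16 (mod 611)
4^4 ≡ 16^2 = 256 ≡ 256 (mod 611)
4^8 ≡ 256^2 = 65536 ≡ 159 (mod 611)
4^16 ≡ 159^2 = 25281 ≡ 230 (mod 611)
4^32 ≡ 230^2 = 52900 ≡ 354 (mod 611)
4^64 ≡ 354^2 = 125316 ≡ 61 (mod 611)
4^128 ≡ 61^2 = 3721 ≡ 55 (mod 611)
4^256 ≡ 55^2 = 3025 ≡ 581 (mod 611)
305 = 256 + 32 + 16 + 1 in binary powers of 2.
So 4^305 ≡ 581 · 354 · 230 · 4 ≡ 101 (mod 611).
Squaring chain: 101; never reaches −1, so base 4 is a Miller–Rabin witness that 611 is composite.

101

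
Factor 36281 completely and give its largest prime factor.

73

36281 = 7 · 5183
5183 = 71 · 73
73 is prime.
So 36281 = 7 · 71 · 73; the largest prime factor is 73.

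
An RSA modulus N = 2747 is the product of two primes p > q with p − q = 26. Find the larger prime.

67

Since p = q + 26, we have 2747 = q(q + 26), so q² + 26q − 2747 = 0.
Discriminant: 26² + 4·2747 = 676 + 10988 = 11664; √11664 = 108.
q = (−26 + 108)/2 = 41, and p = q + 26 = 67.
Check: 41 · 67 = 2747.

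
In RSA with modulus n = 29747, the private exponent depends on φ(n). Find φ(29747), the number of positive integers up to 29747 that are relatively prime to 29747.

Factor: 29747 = 151 · 197.
φ(29747) = (151−1) · (197−1) = 150 · 196 = 29400.

29400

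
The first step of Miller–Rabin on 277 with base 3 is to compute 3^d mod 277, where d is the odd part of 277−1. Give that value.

1

277 − 1 = 276 = 2^2 · 69, so d = 69.
3^1 ≡ 3 (mod 277)
3^2 ≡ 3^2 = 9 ≡ 9 (mod 277)
3^4 ≡ 9^2 = 81 ≡ 81 (mod 277)
3^8 ≡ 81^2 = 6561 ≡ 190 (mod 277)
3^16 ≡ 190^2 = 36100 ≡ 90 (mod 277)
3^32 ≡ 90^2 = 8100 ≡ 67 (mod 277)
3^64 ≡ 67^2 = 4489 ≡ 57 (mod 277)
69 = 64 + 4 + 1 in binary powers of 2.
So 3^69 ≡ 57 · 81 · 3 ≡ 1 (mod 277).
Since 3^d ≡ 1 (mod 277), base 3 does not prove 277 composite.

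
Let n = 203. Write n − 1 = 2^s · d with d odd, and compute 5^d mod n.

203 − 1 = 202 = 2^1 · 101, so d = 101.
5^1 ≡ 5 (mod 203)
5^2 ≡ 5^2 = 25 ≡ 25 (mod 203)
5^4 ≡ 25^2 = 625 ≡ 16 (mod 203)
5^8 ≡ 16^2 = 256 ≡ 53 (mod 203)
5^16 ≡ 53^2 = 2809 ≡ 170 (mod 203)
5^32 ≡ 170^2 = 28900 ≡ 74 (mod 203)
5^64 ≡ 74^2 = 5476 ≡ 198 (mod 203)
101 = 64 + 32 + 4 + 1 in binary powers of 2.
So 5^101 ≡ 198 · 74 · 16 · 5 ≡ 38 (mod 203).
Squaring chain: 38; never reaches −1, so base 5 is a Miller–Rabin witness that 203 is composite.

38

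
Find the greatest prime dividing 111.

111 = 3 · 37
37 is prime.
So 111 = 3 · 37; the largest prime factor is 37.

37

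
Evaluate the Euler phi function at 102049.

93600

Factor: 102049 = 19 · 41 · 131.
φ(102049) = (19−1) · (41−1) · (131−1) = 18 · 40 · 130 = 93600.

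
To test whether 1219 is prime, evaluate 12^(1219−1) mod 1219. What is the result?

905

12^1 ≡ 12 (mod 1219)
12^2 ≡ 12^2 = 144 ≡ 144 (mod 1219)
12^4 ≡ 144^2 = 20736 ≡ 13 (mod 1219)
12^8 ≡ 13^2 = 169 ≡ 169 (mod 1219)
12^16 ≡ 169^2 = 28561 ≡ 524 (mod 1219)
12^32 ≡ 524^2 = 274576 ≡ 301 (mod 1219)
12^64 ≡ 301^2 = 90601 ≡ 395 (mod 1219)
12^128 ≡ 395^2 = 156025 ≡ 1212 (mod 1219)
12^256 ≡ 1212^2 = 1468944 ≡ 49 (mod 1219)
12^512 ≡ 49^2 = 2401 ≡ 1182 (mod 1219)
12^1024 ≡ 1182^2 = 1397124 ≡ 150 (mod 1219)
1218 = 1024 + 128 + 64 + 2 in binary powers of 2.
So 12^1218 ≡ 150 · 1212 · 395 · 144 ≡ 905 (mod 1219).
Since 905 ≠ 1, base 12 is a Fermat witness: 1219 is composite.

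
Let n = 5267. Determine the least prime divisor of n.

5267 is odd.
Digit sum 20, not divisible by 3.
Ends in 7: not divisible by 5.
7: 5267 = 7·752 + 3
11: 5267 = 11·478 + 9
13: 5267 = 13·405 + 2
17: 5267 = 17·309 + 14
19: 5267 = 19·277 + 4
23: 5267 = 23·229

23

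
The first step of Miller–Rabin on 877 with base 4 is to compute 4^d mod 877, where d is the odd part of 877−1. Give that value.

877 − 1 = 876 = 2^2 · 219, so d = 219.
4^1 ≡ 4 (mod 877)
4^2 ≡ 4^2 = 16 ≡ 16 (mod 877)
4^4 ≡ 16^2 = 256 ≡ 256 (mod 877)
4^8 ≡ 256^2 = 65536 ≡ 638 (mod 877)
4^16 ≡ 638^2 = 407044 ≡ 116 (mod 877)
4^32 ≡ 116^2 = 13456 ≡ 301 (mod 877)
4^64 ≡ 301^2 = 90601 ≡ 270 (mod 877)
4^128 ≡ 270^2 = 72900 ≡ 109 (mod 877)
219 = 128 + 64 + 16 + 8 + 2 + 1 in binary powers of 2.
So 4^219 ≡ 109 · 270 · 116 · 638 · 16 · 4 ≡ 876 (mod 877).
Since 4^d ≡ 876 (mod 877), base 4 does not prove 877 composite.

876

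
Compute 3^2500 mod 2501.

245

3^1 ≡ 3 (mod 2501)
3^2 ≡ 3^2 = 9 ≡ 9 (mod 2501)
3^4 ≡ 9^2 = 81 ≡ 81 (mod 2501)
3^8 ≡ 81^2 = 6561 ≡ 1559 (mod 2501)
3^16 ≡ 1559^2 = 2430481 ≡ 2010 (mod 2501)
3^32 ≡ 2010^2 = 4040100 ≡ 985 (mod 2501)
3^64 ≡ 985^2 = 970225 ≡ 2338 (mod 2501)
3^128 ≡ 2338^2 = 5466244 ≡ 1559 (mod 2501)
3^256 ≡ 1559^2 = 2430481 ≡ 2010 (mod 2501)
3^512 ≡ 2010^2 = 4040100 ≡ 985 (mod 2501)
3^1024 ≡ 985^2 = 970225 ≡ 2338 (mod 2501)
3^2048 ≡ 2338^2 = 5466244 ≡ 1559 (mod 2501)
2500 = 2048 + 256 + 128 + 64 + 4 in binary powers of 2.
So 3^2500 ≡ 1559 · 2010 · 1559 · 2338 · 81 ≡ 245 (mod 2501).
Since 245 ≠ 1, base 3 is a Fermat witness: 2501 is composite.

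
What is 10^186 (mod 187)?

155

10^1 ≡ 10 (mod 187)
10^2 ≡ 10^2 = 100 ≡ 100 (mod 187)
10^4 ≡ 100^2 = 10000 ≡ 89 (mod 187)
10^8 ≡ 89^2 = 7921 ≡ 67 (mod 187)
10^16 ≡ 67^2 = 4489 ≡ 1 (mod 187)
10^32 ≡ 1^2 = 1 ≡ 1 (mod 187)
10^64 ≡ 1^2 = 1 ≡ 1 (mod 187)
10^128 ≡ 1^2 = 1 ≡ 1 (mod 187)
186 = 128 + 32 + 16 + 8 + 2 in binary powers of 2.
So 10^186 ≡ 1 · 1 · 1 · 67 · 100 ≡ 155 (mod 187).
Since 155 ≠ 1, base 10 is a Fermat witness: 187 is composite.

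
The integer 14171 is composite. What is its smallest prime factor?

37

14171 is odd.
Digit sum 14, not divisible by 3.
Ends in 1: not divisible by 5.
7: 14171 = 7·2024 + 3
11: 14171 = 11·1288 + 3
13: 14171 = 13·1090 + 1
17: 14171 = 17·833 + 10
19: 14171 = 19·745 + 16
23: 14171 = 23·616 + 3
29: 14171 = 29·488 + 19
31: 14171 = 31·457 + 4
37: 14171 = 37·383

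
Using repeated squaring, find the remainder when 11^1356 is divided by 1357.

1268

11^1 ≡ 11 (mod 1357)
11^2 ≡ 11^2 = 121 ≡ 121 (mod 1357)
11^4 ≡ 121^2 = 14641 ≡ 1071 (mod 1357)
11^8 ≡ 1071^2 = 1147041 ≡ 376 (mod 1357)
11^16 ≡ 376^2 = 141376 ≡ 248 (mod 1357)
11^32 ≡ 248^2 = 61504 ≡ 439 (mod 1357)
11^64 ≡ 439^2 = 192721 ≡ 27 (mod 1357)
11^128 ≡ 27^2 = 729 ≡ 729 (mod 1357)
11^256 ≡ 729^2 = 531441 ≡ 854 (mod 1357)
11^512 ≡ 854^2 = 729316 ≡ 607 (mod 1357)
11^1024 ≡ 607^2 = 368449 ≡ 702 (mod 1357)
1356 = 1024 + 256 + 64 + 8 + 4 in binary powers of 2.
So 11^1356 ≡ 702 · 854 · 27 · 376 · 1071 ≡ 1268 (mod 1357).
Since 1268 ≠ 1, base 11 is a Fermat witness: 1357 is composite.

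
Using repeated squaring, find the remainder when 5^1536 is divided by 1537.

1035

5^1 ≡ 5 (mod 1537)
5^2 ≡ 5^2 = 25 ≡ 25 (mod 1537)
5^4 ≡ 25^2 = 625 ≡ 625 (mod 1537)
5^8 ≡ 625^2 = 390625 ≡ 227 (mod 1537)
5^16 ≡ 227^2 = 51529 ≡ 808 (mod 1537)
5^32 ≡ 808^2 = 652864 ≡ 1176 (mod 1537)
5^64 ≡ 1176^2 = 1382976 ≡ 1213 (mod 1537)
5^128 ≡ 1213^2 = 1471369 ≡ 460 (mod 1537)
5^256 ≡ 460^2 = 211600 ≡ 1031 (mod 1537)
5^512 ≡ 1031^2 = 1062961 ≡ 894 (mod 1537)
5^1024 ≡ 894^2 = 799236 ≡ 1533 (mod 1537)
1536 = 1024 + 512 in binary powers of 2.
So 5^1536 ≡ 1533 · 894 ≡ 1035 (mod 1537).
Since 1035 ≠ 1, base 5 is a Fermat witness: 1537 is composite.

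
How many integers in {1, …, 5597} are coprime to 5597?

5376

Factor: 5597 = 29 · 193.
φ(5597) = (29−1) · (193−1) = 28 · 192 = 5376.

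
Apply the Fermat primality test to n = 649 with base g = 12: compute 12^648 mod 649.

12^1 ≡ 12 (mod 649)
12^2 ≡ 12^2 = 144 ≡ 144 (mod 649)
12^4 ≡ 144^2 = 20736 ≡ 617 (mod 649)
12^8 ≡ 617^2 = 380689 ≡ 375 (mod 649)
12^16 ≡ 375^2 = 140625 ≡ 441 (mod 649)
12^32 ≡ 441^2 = 194481 ≡ 430 (mod 649)
12^64 ≡ 430^2 = 184900 ≡ 584 (mod 649)
12^128 ≡ 584^2 = 341056 ≡ 331 (mod 649)
12^256 ≡ 331^2 = 109561 ≡ 529 (mod 649)
12^512 ≡ 529^2 = 279841 ≡ 122 (mod 649)
648 = 512 + 128 + 8 in binary powers of 2.
So 12^648 ≡ 122 · 331 · 375 ≡ 133 (mod 649).
Since 133 ≠ 1, base 12 is a Fermat witness: 649 is composite.

133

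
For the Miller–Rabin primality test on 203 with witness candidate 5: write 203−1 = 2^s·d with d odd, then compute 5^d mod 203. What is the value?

203 − 1 = 202 = 2^1 · 101, so d = 101.
5^1 ≡ 5 (mod 203)
5^2 ≡ 5^2 = 25 ≡ 25 (mod 203)
5^4 ≡ 25^2 = 625 ≡ 16 (mod 203)
5^8 ≡ 16^2 = 256 ≡ 53 (mod 203)
5^16 ≡ 53^2 = 2809 ≡ 170 (mod 203)
5^32 ≡ 170^2 = 28900 ≡ 74 (mod 203)
5^64 ≡ 74^2 = 5476 ≡ 198 (mod 203)
101 = 64 + 32 + 4 + 1 in binary powers of 2.
So 5^101 ≡ 198 · 74 · 16 · 5 ≡ 38 (mod 203).
Squaring chain: 38; never reaches −1, so base 5 is a Miller–Rabin witness that 203 is composite.

38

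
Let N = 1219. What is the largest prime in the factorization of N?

53

1219 = 23 · 53
53 is prime.
So 1219 = 23 · 53; the largest prime factor is 53.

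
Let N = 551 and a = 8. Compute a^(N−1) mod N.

486

8^1 ≡ 8 (mod 551)
8^2 ≡ 8^2 = 64 ≡ 64 (mod 551)
8^4 ≡ 64^2 = 4096 ≡ 239 (mod 551)
8^8 ≡ 239^2 = 57121 ≡ 368 (mod 551)
8^16 ≡ 368^2 = 135424 ≡ 429 (mod 551)
8^32 ≡ 429^2 = 184041 ≡ 7 (mod 551)
8^64 ≡ 7^2 = 49 ≡ 49 (mod 551)
8^128 ≡ 49^2 = 2401 ≡ 197 (mod 551)
8^256 ≡ 197^2 = 38809 ≡ 239 (mod 551)
8^512 ≡ 239^2 = 57121 ≡ 368 (mod 551)
550 = 512 + 32 + 4 + 2 in binary powers of 2.
So 8^550 ≡ 368 · 7 · 239 · 64 ≡ 486 (mod 551).
Since 486 ≠ 1, base 8 is a Fermat witness: 551 is composite.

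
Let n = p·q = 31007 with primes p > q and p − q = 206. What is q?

101

Since p = q + 206, we have 31007 = q(q + 206), so q² + 206q − 31007 = 0.
Discriminant: 206² + 4·31007 = 42436 + 124028 = 166464; √166464 = 408.
q = (−206 + 408)/2 = 101, and p = q + 206 = 307.
Check: 101 · 307 = 31007.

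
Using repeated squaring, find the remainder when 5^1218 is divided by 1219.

453

5^1 ≡ 5 (mod 1219)
5^2 ≡ 5^2 = 25 ≡ 25 (mod 1219)
5^4 ≡ 25^2 = 625 ≡ 625 (mod 1219)
5^8 ≡ 625^2 = 390625 ≡ 545 (mod 1219)
5^16 ≡ 545^2 = 297025 ≡ 808 (mod 1219)
5^32 ≡ 808^2 = 652864 ≡ 699 (mod 1219)
5^64 ≡ 699^2 = 488601 ≡ 1001 (mod 1219)
5^128 ≡ 1001^2 = 1002001 ≡ 1202 (mod 1219)
5^256 ≡ 1202^2 = 1444804 ≡ 289 (mod 1219)
5^512 ≡ 289^2 = 83521 ≡ 629 (mod 1219)
5^1024 ≡ 629^2 = 395641 ≡ 685 (mod 1219)
1218 = 1024 + 128 + 64 + 2 in binary powers of 2.
So 5^1218 ≡ 685 · 1202 · 1001 · 25 ≡ 453 (mod 1219).
Since 453 ≠ 1, base 5 is a Fermat witness: 1219 is composite.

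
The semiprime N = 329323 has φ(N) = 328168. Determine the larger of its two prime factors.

φ(n) = (p−1)(q−1) = n − (p+q) + 1, so p + q = 329323 − 328168 + 1 = 1156.
p and q are the roots of t² − 1156t + 329323 = 0.
Discriminant: 1156² − 4·329323 = 1336336 − 1317292 = 19044; √19044 = 138.
q = (1156 − 138)/2 = 509, p = (1156 + 138)/2 = 647.
Check: 509 · 647 = 329323.

647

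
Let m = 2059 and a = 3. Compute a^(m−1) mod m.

3^1 ≡ 3 (mod 2059)
3^2 ≡ 3^2 = 9 ≡ 9 (mod 2059)
3^4 ≡ 9^2 = 81 ≡ 81 (mod 2059)
3^8 ≡ 81^2 = 6561 ≡ 384 (mod 2059)
3^16 ≡ 384^2 = 147456 ≡ 1267 (mod 2059)
3^32 ≡ 1267^2 = 1605289 ≡ 1328 (mod 2059)
3^64 ≡ 1328^2 = 1763584 ≡ 1080 (mod 2059)
3^128 ≡ 1080^2 = 1166400 ≡ 1006 (mod 2059)
3^256 ≡ 1006^2 = 1012036 ≡ 1067 (mod 2059)
3^512 ≡ 1067^2 = 1138489 ≡ 1921 (mod 2059)
3^1024 ≡ 1921^2 = 3690241 ≡ 513 (mod 2059)
3^2048 ≡ 513^2 = 263169 ≡ 1676 (mod 2059)
2058 = 2048 + 8 + 2 in binary powers of 2.
So 3^2058 ≡ 1676 · 384 · 9 ≡ 289 (mod 2059).
Since 289 ≠ 1, base 3 is a Fermat witness: 2059 is composite.

289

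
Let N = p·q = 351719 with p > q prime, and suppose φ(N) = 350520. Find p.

φ(n) = (p−1)(q−1) = n − (p+q) + 1, so p + q = 351719 − 350520 + 1 = 1200.
p and q are the roots of t² − 1200t + 351719 = 0.
Discriminant: 1200² − 4·351719 = 1440000 − 1406876 = 33124; √33124 = 182.
q = (1200 − 182)/2 = 509, p = (1200 + 182)/2 = 691.
Check: 509 · 691 = 351719.

691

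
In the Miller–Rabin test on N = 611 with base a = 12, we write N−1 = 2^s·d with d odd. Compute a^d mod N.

611 − 1 = 610 = 2^1 · 305, so d = 305.
12^1 ≡ 12 (mod 611)
12^2 ≡ 12^2 = 144 ≡ 144 (mod 611)
12^4 ≡ 144^2 = 20736 ≡ 573 (mod 611)
12^8 ≡ 573^2 = 328329 ≡ 222 (mod 611)
12^16 ≡ 222^2 = 49284 ≡ 404 (mod 611)
12^32 ≡ 404^2 = 163216 ≡ 79 (mod 611)
12^64 ≡ 79^2 = 6241 ≡ 131 (mod 611)
12^128 ≡ 131^2 = 17161 ≡ 53 (mod 611)
12^256 ≡ 53^2 = 2809 ≡ 365 (mod 611)
305 = 256 + 32 + 16 + 1 in binary powers of 2.
So 12^305 ≡ 365 · 79 · 404 · 12 ≡ 168 (mod 611).
Squaring chain: 168; never reaches −1, so base 12 is a Miller–Rabin witness that 611 is composite.

168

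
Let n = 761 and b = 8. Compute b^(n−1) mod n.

8^1 ≡ 8 (mod 761)
8^2 ≡ 8^2 = 64 ≡ 64 (mod 761)
8^4 ≡ 64^2 = 4096 ≡ 291 (mod 761)
8^8 ≡ 291^2 = 84681 ≡ 210 (mod 761)
8^16 ≡ 210^2 = 44100 ≡ 723 (mod 761)
8^32 ≡ 723^2 = 522729 ≡ 683 (mod 761)
8^64 ≡ 683^2 = 466489 ≡ 757 (mod 761)
8^128 ≡ 757^2 = 573049 ≡ 16 (mod 761)
8^256 ≡ 16^2 = 256 ≡ 256 (mod 761)
8^512 ≡ 256^2 = 65536 ≡ 90 (mod 761)
760 = 512 + 128 + 64 + 32 + 16 + 8 in binary powers of 2.
So 8^760 ≡ 90 · 16 · 757 · 683 · 723 · 210 ≡ 1 (mod 761).
Since the result is 1, base 8 gives no evidence that 761 is composite.

1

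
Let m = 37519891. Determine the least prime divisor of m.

97

37519891 is odd.
Digit sum 43, not divisible by 3.
Ends in 1: not divisible by 5.
7: 37519891 = 7·5359984 + 3
11: 37519891 = 11·3410899 + 2
13: 37519891 = 13·2886145 + 6
17: 37519891 = 17·2207052 + 7
19: 37519891 = 19·1974731 + 2
23: 37519891 = 23·1631299 + 14
29: 37519891 = 29·1293789 + 10
31: 37519891 = 31·1210319 + 2
37: 37519891 = 37·1014051 + 4
41: 37519891 = 41·915119 + 12
43: 37519891 = 43·872555 + 26
47: 37519891 = 47·798295 + 26
53: 37519891 = 53·707922 + 25
59: 37519891 = 59·635930 + 21
61: 37519891 = 61·615080 + 11
67: 37519891 = 67·559998 + 25
71: 37519891 = 71·528449 + 12
73: 37519891 = 73·513971 + 8
79: 37519891 = 79·474935 + 26
83: 37519891 = 83·452046 + 73
89: 37519891 = 89·421571 + 72
97: 37519891 = 97·386803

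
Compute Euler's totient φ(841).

Factor: 841 = 29^2.
φ(841) = 29^1·(29−1) = 812.

812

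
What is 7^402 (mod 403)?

7^1 ≡ 7 (mod 403)
7^2 ≡ 7^2 = 49 ≡ 49 (mod 403)
7^4 ≡ 49^2 = 2401 ≡ 386 (mod 403)
7^8 ≡ 386^2 = 148996 ≡ 289 (mod 403)
7^16 ≡ 289^2 = 83521 ≡ 100 (mod 403)
7^32 ≡ 100^2 = 10000 ≡ 328 (mod 403)
7^64 ≡ 328^2 = 107584 ≡ 386 (mod 403)
7^128 ≡ 386^2 = 148996 ≡ 289 (mod 403)
7^256 ≡ 289^2 = 83521 ≡ 100 (mod 403)
402 = 256 + 128 + 16 + 2 in binary powers of 2.
So 7^402 ≡ 100 · 289 · 100 · 49 ≡ 233 (mod 403).
Since 233 ≠ 1, base 7 is a Fermat witness: 403 is composite.

233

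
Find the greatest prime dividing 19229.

19229 = 7 · 2747
2747 = 41 · 67
67 is prime.
So 19229 = 7 · 41 · 67; the largest prime factor is 67.

67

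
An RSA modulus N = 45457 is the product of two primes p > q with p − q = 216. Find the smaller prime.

Since p = q + 216, we have 45457 = q(q + 216), so q² + 216q − 45457 = 0.
Discriminant: 216² + 4·45457 = 46656 + 181828 = 228484; √228484 = 478.
q = (−216 + 478)/2 = 131, and p = q + 216 = 347.
Check: 131 · 347 = 45457.

131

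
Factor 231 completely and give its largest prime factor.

231 = 3 · 77
77 = 7 · 11
11 is prime.
So 231 = 3 · 7 · 11; the largest prime factor is 11.

11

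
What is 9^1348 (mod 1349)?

9^1 ≡ 9 (mod 1349)
9^2 ≡ 9^2 = 81 ≡ 81 (mod 1349)
9^4 ≡ 81^2 = 6561 ≡ 1165 (mod 1349)
9^8 ≡ 1165^2 = 1357225 ≡ 131 (mod 1349)
9^16 ≡ 131^2 = 17161 ≡ 973 (mod 1349)
9^32 ≡ 973^2 = 946729 ≡ 1080 (mod 1349)
9^64 ≡ 1080^2 = 1166400 ≡ 864 (mod 1349)
9^128 ≡ 864^2 = 746496 ≡ 499 (mod 1349)
9^256 ≡ 499^2 = 249001 ≡ 785 (mod 1349)
9^512 ≡ 785^2 = 616225 ≡ 1081 (mod 1349)
9^1024 ≡ 1081^2 = 1168561 ≡ 327 (mod 1349)
1348 = 1024 + 256 + 64 + 4 in binary powers of 2.
So 9^1348 ≡ 327 · 785 · 864 · 1165 ≡ 1068 (mod 1349).
Since 1068 ≠ 1, base 9 is a Fermat witness: 1349 is composite.

1068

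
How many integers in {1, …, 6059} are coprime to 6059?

5904

Factor: 6059 = 73 · 83.
φ(6059) = (73−1) · (83−1) = 72 · 82 = 5904.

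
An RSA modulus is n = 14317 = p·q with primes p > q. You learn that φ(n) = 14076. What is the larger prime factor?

139

φ(n) = (p−1)(q−1) = n − (p+q) + 1, so p + q = 14317 − 14076 + 1 = 242.
p and q are the roots of t² − 242t + 14317 = 0.
Discriminant: 242² − 4·14317 = 58564 − 57268 = 1296; √1296 = 36.
q = (242 − 36)/2 = 103, p = (242 + 36)/2 = 139.
Check: 103 · 139 = 14317.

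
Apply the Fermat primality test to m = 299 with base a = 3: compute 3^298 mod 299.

3

3^1 ≡ 3 (mod 299)
3^2 ≡ 3^2 = 9 ≡ 9 (mod 299)
3^4 ≡ 9^2 = 81 ≡ 81 (mod 299)
3^8 ≡ 81^2 = 6561 ≡ 282 (mod 299)
3^16 ≡ 282^2 = 79524 ≡ 289 (mod 299)
3^32 ≡ 289^2 = 83521 ≡ 100 (mod 299)
3^64 ≡ 100^2 = 10000 ≡ 133 (mod 299)
3^128 ≡ 133^2 = 17689 ≡ 48 (mod 299)
3^256 ≡ 48^2 = 2304 ≡ 211 (mod 299)
298 = 256 + 32 + 8 + 2 in binary powers of 2.
So 3^298 ≡ 211 · 100 · 282 · 9 ≡ 3 (mod 299).
Since 3 ≠ 1, base 3 is a Fermat witness: 299 is composite.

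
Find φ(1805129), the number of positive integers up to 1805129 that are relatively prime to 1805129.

Factor: 1805129 = 47 · 193 · 199.
φ(1805129) = (47−1) · (193−1) · (199−1) = 46 · 192 · 198 = 1748736.

1748736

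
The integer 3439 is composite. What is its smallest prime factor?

3439 is odd.
Digit sum 19, not divisible by 3.
Ends in 9: not divisible by 5.
7: 3439 = 7·491 + 2
11: 3439 = 11·312 + 7
13: 3439 = 13·264 + 7
17: 3439 = 17·202 + 5
19: 3439 = 19·181

19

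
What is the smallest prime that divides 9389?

41

9389 is odd.
Digit sum 29, not divisible by 3.
Ends in 9: not divisible by 5.
7: 9389 = 7·1341 + 2
11: 9389 = 11·853 + 6
13: 9389 = 13·722 + 3
17: 9389 = 17·552 + 5
19: 9389 = 19·494 + 3
23: 9389 = 23·408 + 5
29: 9389 = 29·323 + 22
31: 9389 = 31·302 + 27
37: 9389 = 37·253 + 28
41: 9389 = 41·229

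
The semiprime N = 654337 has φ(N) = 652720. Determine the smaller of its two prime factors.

797

φ(n) = (p−1)(q−1) = n − (p+q) + 1, so p + q = 654337 − 652720 + 1 = 1618.
p and q are the roots of t² − 1618t + 654337 = 0.
Discriminant: 1618² − 4·654337 = 2617924 − 2617348 = 576; √576 = 24.
q = (1618 − 24)/2 = 797, p = (1618 + 24)/2 = 821.
Check: 797 · 821 = 654337.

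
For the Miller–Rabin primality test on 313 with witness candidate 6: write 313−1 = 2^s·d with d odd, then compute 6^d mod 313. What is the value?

313 − 1 = 312 = 2^3 · 39, so d = 39.
6^1 ≡ 6 (mod 313)
6^2 ≡ 6^2 = 36 ≡ 36 (mod 313)
6^4 ≡ 36^2 = 1296 ≡ 44 (mod 313)
6^8 ≡ 44^2 = 1936 ≡ 58 (mod 313)
6^16 ≡ 58^2 = 3364 ≡ 234 (mod 313)
6^32 ≡ 234^2 = 54756 ≡ 294 (mod 313)
39 = 32 + 4 + 2 + 1 in binary powers of 2.
So 6^39 ≡ 294 · 44 · 36 · 6 ≡ 25 (mod 313).
Squaring chain: 25 → 312 → 1; reaches −1, so base 6 does not prove 313 composite.

25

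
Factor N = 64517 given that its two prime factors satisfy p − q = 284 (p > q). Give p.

Since p = q + 284, we have 64517 = q(q + 284), so q² + 284q − 64517 = 0.
Discriminant: 284² + 4·64517 = 80656 + 258068 = 338724; √338724 = 582.
q = (−284 + 582)/2 = 149, and p = q + 284 = 433.
Check: 149 · 433 = 64517.

433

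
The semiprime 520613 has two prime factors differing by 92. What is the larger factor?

Since p = q + 92, we have 520613 = q(q + 92), so q² + 92q − 520613 = 0.
Discriminant: 92² + 4·520613 = 8464 + 2082452 = 2090916; √2090916 = 1446.
q = (−92 + 1446)/2 = 677, and p = q + 92 = 769.
Check: 677 · 769 = 520613.

769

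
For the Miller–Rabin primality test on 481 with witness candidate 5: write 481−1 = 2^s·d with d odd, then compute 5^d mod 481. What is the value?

177

481 − 1 = 480 = 2^5 · 15, so d = 15.
5^1 ≡ 5 (mod 481)
5^2 ≡ 5^2 = 25 ≡ 25 (mod 481)
5^4 ≡ 25^2 = 625 ≡ 144 (mod 481)
5^8 ≡ 144^2 = 20736 ≡ 53 (mod 481)
15 = 8 + 4 + 2 + 1 in binary powers of 2.
So 5^15 ≡ 53 · 144 · 25 · 5 ≡ 177 (mod 481).
Squaring chain: 177 → 64 → 248 → 417 → 248; never reaches −1, so base 5 is a Miller–Rabin witness that 481 is composite.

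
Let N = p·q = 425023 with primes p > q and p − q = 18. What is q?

643

Since p = q + 18, we have 425023 = q(q + 18), so q² + 18q − 425023 = 0.
Discriminant: 18² + 4·425023 = 324 + 1700092 = 1700416; √1700416 = 1304.
q = (−18 + 1304)/2 = 643, and p = q + 18 = 661.
Check: 643 · 661 = 425023.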